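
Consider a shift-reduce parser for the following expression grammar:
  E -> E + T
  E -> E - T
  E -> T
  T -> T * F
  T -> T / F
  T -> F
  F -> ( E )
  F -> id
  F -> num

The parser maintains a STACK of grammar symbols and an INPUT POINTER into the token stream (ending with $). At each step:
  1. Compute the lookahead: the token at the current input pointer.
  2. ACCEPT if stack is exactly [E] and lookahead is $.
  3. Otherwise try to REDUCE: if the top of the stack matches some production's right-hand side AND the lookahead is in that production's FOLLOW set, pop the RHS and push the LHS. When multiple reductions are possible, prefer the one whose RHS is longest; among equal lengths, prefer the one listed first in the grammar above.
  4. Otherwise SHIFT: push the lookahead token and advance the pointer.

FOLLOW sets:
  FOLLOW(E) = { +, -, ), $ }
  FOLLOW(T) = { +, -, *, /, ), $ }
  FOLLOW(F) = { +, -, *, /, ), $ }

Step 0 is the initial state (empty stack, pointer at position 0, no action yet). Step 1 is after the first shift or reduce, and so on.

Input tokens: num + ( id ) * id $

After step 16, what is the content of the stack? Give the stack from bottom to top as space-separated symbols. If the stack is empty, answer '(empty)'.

Step 1: shift num. Stack=[num] ptr=1 lookahead=+ remaining=[+ ( id ) * id $]
Step 2: reduce F->num. Stack=[F] ptr=1 lookahead=+ remaining=[+ ( id ) * id $]
Step 3: reduce T->F. Stack=[T] ptr=1 lookahead=+ remaining=[+ ( id ) * id $]
Step 4: reduce E->T. Stack=[E] ptr=1 lookahead=+ remaining=[+ ( id ) * id $]
Step 5: shift +. Stack=[E +] ptr=2 lookahead=( remaining=[( id ) * id $]
Step 6: shift (. Stack=[E + (] ptr=3 lookahead=id remaining=[id ) * id $]
Step 7: shift id. Stack=[E + ( id] ptr=4 lookahead=) remaining=[) * id $]
Step 8: reduce F->id. Stack=[E + ( F] ptr=4 lookahead=) remaining=[) * id $]
Step 9: reduce T->F. Stack=[E + ( T] ptr=4 lookahead=) remaining=[) * id $]
Step 10: reduce E->T. Stack=[E + ( E] ptr=4 lookahead=) remaining=[) * id $]
Step 11: shift ). Stack=[E + ( E )] ptr=5 lookahead=* remaining=[* id $]
Step 12: reduce F->( E ). Stack=[E + F] ptr=5 lookahead=* remaining=[* id $]
Step 13: reduce T->F. Stack=[E + T] ptr=5 lookahead=* remaining=[* id $]
Step 14: shift *. Stack=[E + T *] ptr=6 lookahead=id remaining=[id $]
Step 15: shift id. Stack=[E + T * id] ptr=7 lookahead=$ remaining=[$]
Step 16: reduce F->id. Stack=[E + T * F] ptr=7 lookahead=$ remaining=[$]

Answer: E + T * F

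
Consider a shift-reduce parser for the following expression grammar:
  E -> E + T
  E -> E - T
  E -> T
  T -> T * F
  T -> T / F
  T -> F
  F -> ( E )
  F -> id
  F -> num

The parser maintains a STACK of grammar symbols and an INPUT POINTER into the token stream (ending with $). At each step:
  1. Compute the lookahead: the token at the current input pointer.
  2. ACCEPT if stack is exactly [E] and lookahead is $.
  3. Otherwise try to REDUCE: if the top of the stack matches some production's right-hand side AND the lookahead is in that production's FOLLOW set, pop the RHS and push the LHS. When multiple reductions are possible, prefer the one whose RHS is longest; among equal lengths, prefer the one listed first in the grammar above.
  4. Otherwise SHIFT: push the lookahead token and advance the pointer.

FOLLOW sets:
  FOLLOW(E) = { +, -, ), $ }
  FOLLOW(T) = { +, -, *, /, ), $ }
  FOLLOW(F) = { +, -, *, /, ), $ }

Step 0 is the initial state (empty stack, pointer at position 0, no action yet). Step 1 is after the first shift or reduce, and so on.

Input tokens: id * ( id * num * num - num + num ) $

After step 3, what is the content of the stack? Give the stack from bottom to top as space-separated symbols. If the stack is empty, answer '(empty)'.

Step 1: shift id. Stack=[id] ptr=1 lookahead=* remaining=[* ( id * num * num - num + num ) $]
Step 2: reduce F->id. Stack=[F] ptr=1 lookahead=* remaining=[* ( id * num * num - num + num ) $]
Step 3: reduce T->F. Stack=[T] ptr=1 lookahead=* remaining=[* ( id * num * num - num + num ) $]

Answer: T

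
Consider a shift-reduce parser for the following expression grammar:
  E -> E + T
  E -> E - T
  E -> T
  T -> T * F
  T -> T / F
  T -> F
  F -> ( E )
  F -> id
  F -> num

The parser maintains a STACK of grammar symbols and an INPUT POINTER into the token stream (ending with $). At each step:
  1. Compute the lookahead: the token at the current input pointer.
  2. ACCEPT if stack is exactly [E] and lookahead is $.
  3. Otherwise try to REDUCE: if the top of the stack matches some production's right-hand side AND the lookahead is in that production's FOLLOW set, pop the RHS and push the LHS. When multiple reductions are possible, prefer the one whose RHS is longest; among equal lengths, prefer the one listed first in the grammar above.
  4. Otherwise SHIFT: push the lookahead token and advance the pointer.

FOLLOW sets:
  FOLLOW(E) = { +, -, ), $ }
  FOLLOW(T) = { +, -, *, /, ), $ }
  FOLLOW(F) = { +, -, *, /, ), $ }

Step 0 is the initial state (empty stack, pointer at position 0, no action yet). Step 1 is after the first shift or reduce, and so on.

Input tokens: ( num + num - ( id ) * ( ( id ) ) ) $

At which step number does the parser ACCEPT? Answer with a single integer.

Answer: 39

Derivation:
Step 1: shift (. Stack=[(] ptr=1 lookahead=num remaining=[num + num - ( id ) * ( ( id ) ) ) $]
Step 2: shift num. Stack=[( num] ptr=2 lookahead=+ remaining=[+ num - ( id ) * ( ( id ) ) ) $]
Step 3: reduce F->num. Stack=[( F] ptr=2 lookahead=+ remaining=[+ num - ( id ) * ( ( id ) ) ) $]
Step 4: reduce T->F. Stack=[( T] ptr=2 lookahead=+ remaining=[+ num - ( id ) * ( ( id ) ) ) $]
Step 5: reduce E->T. Stack=[( E] ptr=2 lookahead=+ remaining=[+ num - ( id ) * ( ( id ) ) ) $]
Step 6: shift +. Stack=[( E +] ptr=3 lookahead=num remaining=[num - ( id ) * ( ( id ) ) ) $]
Step 7: shift num. Stack=[( E + num] ptr=4 lookahead=- remaining=[- ( id ) * ( ( id ) ) ) $]
Step 8: reduce F->num. Stack=[( E + F] ptr=4 lookahead=- remaining=[- ( id ) * ( ( id ) ) ) $]
Step 9: reduce T->F. Stack=[( E + T] ptr=4 lookahead=- remaining=[- ( id ) * ( ( id ) ) ) $]
Step 10: reduce E->E + T. Stack=[( E] ptr=4 lookahead=- remaining=[- ( id ) * ( ( id ) ) ) $]
Step 11: shift -. Stack=[( E -] ptr=5 lookahead=( remaining=[( id ) * ( ( id ) ) ) $]
Step 12: shift (. Stack=[( E - (] ptr=6 lookahead=id remaining=[id ) * ( ( id ) ) ) $]
Step 13: shift id. Stack=[( E - ( id] ptr=7 lookahead=) remaining=[) * ( ( id ) ) ) $]
Step 14: reduce F->id. Stack=[( E - ( F] ptr=7 lookahead=) remaining=[) * ( ( id ) ) ) $]
Step 15: reduce T->F. Stack=[( E - ( T] ptr=7 lookahead=) remaining=[) * ( ( id ) ) ) $]
Step 16: reduce E->T. Stack=[( E - ( E] ptr=7 lookahead=) remaining=[) * ( ( id ) ) ) $]
Step 17: shift ). Stack=[( E - ( E )] ptr=8 lookahead=* remaining=[* ( ( id ) ) ) $]
Step 18: reduce F->( E ). Stack=[( E - F] ptr=8 lookahead=* remaining=[* ( ( id ) ) ) $]
Step 19: reduce T->F. Stack=[( E - T] ptr=8 lookahead=* remaining=[* ( ( id ) ) ) $]
Step 20: shift *. Stack=[( E - T *] ptr=9 lookahead=( remaining=[( ( id ) ) ) $]
Step 21: shift (. Stack=[( E - T * (] ptr=10 lookahead=( remaining=[( id ) ) ) $]
Step 22: shift (. Stack=[( E - T * ( (] ptr=11 lookahead=id remaining=[id ) ) ) $]
Step 23: shift id. Stack=[( E - T * ( ( id] ptr=12 lookahead=) remaining=[) ) ) $]
Step 24: reduce F->id. Stack=[( E - T * ( ( F] ptr=12 lookahead=) remaining=[) ) ) $]
Step 25: reduce T->F. Stack=[( E - T * ( ( T] ptr=12 lookahead=) remaining=[) ) ) $]
Step 26: reduce E->T. Stack=[( E - T * ( ( E] ptr=12 lookahead=) remaining=[) ) ) $]
Step 27: shift ). Stack=[( E - T * ( ( E )] ptr=13 lookahead=) remaining=[) ) $]
Step 28: reduce F->( E ). Stack=[( E - T * ( F] ptr=13 lookahead=) remaining=[) ) $]
Step 29: reduce T->F. Stack=[( E - T * ( T] ptr=13 lookahead=) remaining=[) ) $]
Step 30: reduce E->T. Stack=[( E - T * ( E] ptr=13 lookahead=) remaining=[) ) $]
Step 31: shift ). Stack=[( E - T * ( E )] ptr=14 lookahead=) remaining=[) $]
Step 32: reduce F->( E ). Stack=[( E - T * F] ptr=14 lookahead=) remaining=[) $]
Step 33: reduce T->T * F. Stack=[( E - T] ptr=14 lookahead=) remaining=[) $]
Step 34: reduce E->E - T. Stack=[( E] ptr=14 lookahead=) remaining=[) $]
Step 35: shift ). Stack=[( E )] ptr=15 lookahead=$ remaining=[$]
Step 36: reduce F->( E ). Stack=[F] ptr=15 lookahead=$ remaining=[$]
Step 37: reduce T->F. Stack=[T] ptr=15 lookahead=$ remaining=[$]
Step 38: reduce E->T. Stack=[E] ptr=15 lookahead=$ remaining=[$]
Step 39: accept. Stack=[E] ptr=15 lookahead=$ remaining=[$]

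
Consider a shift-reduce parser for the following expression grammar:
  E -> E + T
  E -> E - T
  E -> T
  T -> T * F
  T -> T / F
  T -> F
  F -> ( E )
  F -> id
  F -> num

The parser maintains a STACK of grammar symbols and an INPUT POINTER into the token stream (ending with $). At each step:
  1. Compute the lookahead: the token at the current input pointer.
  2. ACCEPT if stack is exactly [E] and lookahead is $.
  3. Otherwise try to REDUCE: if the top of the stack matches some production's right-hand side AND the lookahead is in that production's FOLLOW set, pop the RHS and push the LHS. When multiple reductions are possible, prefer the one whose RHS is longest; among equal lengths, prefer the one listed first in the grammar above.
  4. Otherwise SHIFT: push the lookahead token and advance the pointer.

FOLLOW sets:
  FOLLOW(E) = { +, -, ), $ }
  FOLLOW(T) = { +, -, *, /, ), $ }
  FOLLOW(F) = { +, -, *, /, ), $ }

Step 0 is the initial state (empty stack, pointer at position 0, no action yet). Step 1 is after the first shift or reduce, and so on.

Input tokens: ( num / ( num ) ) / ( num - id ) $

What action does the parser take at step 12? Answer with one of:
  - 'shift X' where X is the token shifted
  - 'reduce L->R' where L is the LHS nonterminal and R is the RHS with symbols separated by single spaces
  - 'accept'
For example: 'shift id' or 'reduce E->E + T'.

Step 1: shift (. Stack=[(] ptr=1 lookahead=num remaining=[num / ( num ) ) / ( num - id ) $]
Step 2: shift num. Stack=[( num] ptr=2 lookahead=/ remaining=[/ ( num ) ) / ( num - id ) $]
Step 3: reduce F->num. Stack=[( F] ptr=2 lookahead=/ remaining=[/ ( num ) ) / ( num - id ) $]
Step 4: reduce T->F. Stack=[( T] ptr=2 lookahead=/ remaining=[/ ( num ) ) / ( num - id ) $]
Step 5: shift /. Stack=[( T /] ptr=3 lookahead=( remaining=[( num ) ) / ( num - id ) $]
Step 6: shift (. Stack=[( T / (] ptr=4 lookahead=num remaining=[num ) ) / ( num - id ) $]
Step 7: shift num. Stack=[( T / ( num] ptr=5 lookahead=) remaining=[) ) / ( num - id ) $]
Step 8: reduce F->num. Stack=[( T / ( F] ptr=5 lookahead=) remaining=[) ) / ( num - id ) $]
Step 9: reduce T->F. Stack=[( T / ( T] ptr=5 lookahead=) remaining=[) ) / ( num - id ) $]
Step 10: reduce E->T. Stack=[( T / ( E] ptr=5 lookahead=) remaining=[) ) / ( num - id ) $]
Step 11: shift ). Stack=[( T / ( E )] ptr=6 lookahead=) remaining=[) / ( num - id ) $]
Step 12: reduce F->( E ). Stack=[( T / F] ptr=6 lookahead=) remaining=[) / ( num - id ) $]

Answer: reduce F->( E )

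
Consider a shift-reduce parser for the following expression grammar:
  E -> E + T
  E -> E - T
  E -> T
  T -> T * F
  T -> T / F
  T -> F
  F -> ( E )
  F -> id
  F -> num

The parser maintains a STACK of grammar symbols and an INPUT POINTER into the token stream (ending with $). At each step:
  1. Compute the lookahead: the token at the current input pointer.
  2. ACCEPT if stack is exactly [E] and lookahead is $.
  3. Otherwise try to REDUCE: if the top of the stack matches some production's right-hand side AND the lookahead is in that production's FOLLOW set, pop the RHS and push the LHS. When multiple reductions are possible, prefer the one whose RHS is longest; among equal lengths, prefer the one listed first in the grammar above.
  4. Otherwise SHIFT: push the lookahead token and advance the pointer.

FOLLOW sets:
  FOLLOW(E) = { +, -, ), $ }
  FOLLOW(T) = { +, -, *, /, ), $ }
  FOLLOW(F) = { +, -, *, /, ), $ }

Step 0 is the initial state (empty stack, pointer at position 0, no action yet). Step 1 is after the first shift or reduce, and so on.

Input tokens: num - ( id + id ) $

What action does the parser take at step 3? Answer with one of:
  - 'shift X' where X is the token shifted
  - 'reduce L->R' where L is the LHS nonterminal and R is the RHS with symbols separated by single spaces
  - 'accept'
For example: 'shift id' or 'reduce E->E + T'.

Answer: reduce T->F

Derivation:
Step 1: shift num. Stack=[num] ptr=1 lookahead=- remaining=[- ( id + id ) $]
Step 2: reduce F->num. Stack=[F] ptr=1 lookahead=- remaining=[- ( id + id ) $]
Step 3: reduce T->F. Stack=[T] ptr=1 lookahead=- remaining=[- ( id + id ) $]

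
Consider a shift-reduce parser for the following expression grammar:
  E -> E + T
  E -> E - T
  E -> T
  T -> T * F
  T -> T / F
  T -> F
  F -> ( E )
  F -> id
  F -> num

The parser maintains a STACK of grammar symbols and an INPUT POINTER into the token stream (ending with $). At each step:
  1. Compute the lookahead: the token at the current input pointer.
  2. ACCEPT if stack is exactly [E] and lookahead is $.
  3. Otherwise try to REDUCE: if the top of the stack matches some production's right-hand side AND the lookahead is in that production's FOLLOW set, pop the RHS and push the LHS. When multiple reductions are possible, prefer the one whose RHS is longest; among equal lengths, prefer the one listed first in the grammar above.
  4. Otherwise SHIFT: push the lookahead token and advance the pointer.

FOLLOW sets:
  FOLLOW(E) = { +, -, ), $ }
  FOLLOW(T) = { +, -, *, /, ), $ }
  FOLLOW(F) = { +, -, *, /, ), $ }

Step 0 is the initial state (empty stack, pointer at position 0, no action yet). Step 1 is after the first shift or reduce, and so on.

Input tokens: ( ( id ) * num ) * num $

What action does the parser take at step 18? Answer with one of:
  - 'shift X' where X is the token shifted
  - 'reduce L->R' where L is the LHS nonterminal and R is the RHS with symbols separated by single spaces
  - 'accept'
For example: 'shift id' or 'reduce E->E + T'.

Answer: shift *

Derivation:
Step 1: shift (. Stack=[(] ptr=1 lookahead=( remaining=[( id ) * num ) * num $]
Step 2: shift (. Stack=[( (] ptr=2 lookahead=id remaining=[id ) * num ) * num $]
Step 3: shift id. Stack=[( ( id] ptr=3 lookahead=) remaining=[) * num ) * num $]
Step 4: reduce F->id. Stack=[( ( F] ptr=3 lookahead=) remaining=[) * num ) * num $]
Step 5: reduce T->F. Stack=[( ( T] ptr=3 lookahead=) remaining=[) * num ) * num $]
Step 6: reduce E->T. Stack=[( ( E] ptr=3 lookahead=) remaining=[) * num ) * num $]
Step 7: shift ). Stack=[( ( E )] ptr=4 lookahead=* remaining=[* num ) * num $]
Step 8: reduce F->( E ). Stack=[( F] ptr=4 lookahead=* remaining=[* num ) * num $]
Step 9: reduce T->F. Stack=[( T] ptr=4 lookahead=* remaining=[* num ) * num $]
Step 10: shift *. Stack=[( T *] ptr=5 lookahead=num remaining=[num ) * num $]
Step 11: shift num. Stack=[( T * num] ptr=6 lookahead=) remaining=[) * num $]
Step 12: reduce F->num. Stack=[( T * F] ptr=6 lookahead=) remaining=[) * num $]
Step 13: reduce T->T * F. Stack=[( T] ptr=6 lookahead=) remaining=[) * num $]
Step 14: reduce E->T. Stack=[( E] ptr=6 lookahead=) remaining=[) * num $]
Step 15: shift ). Stack=[( E )] ptr=7 lookahead=* remaining=[* num $]
Step 16: reduce F->( E ). Stack=[F] ptr=7 lookahead=* remaining=[* num $]
Step 17: reduce T->F. Stack=[T] ptr=7 lookahead=* remaining=[* num $]
Step 18: shift *. Stack=[T *] ptr=8 lookahead=num remaining=[num $]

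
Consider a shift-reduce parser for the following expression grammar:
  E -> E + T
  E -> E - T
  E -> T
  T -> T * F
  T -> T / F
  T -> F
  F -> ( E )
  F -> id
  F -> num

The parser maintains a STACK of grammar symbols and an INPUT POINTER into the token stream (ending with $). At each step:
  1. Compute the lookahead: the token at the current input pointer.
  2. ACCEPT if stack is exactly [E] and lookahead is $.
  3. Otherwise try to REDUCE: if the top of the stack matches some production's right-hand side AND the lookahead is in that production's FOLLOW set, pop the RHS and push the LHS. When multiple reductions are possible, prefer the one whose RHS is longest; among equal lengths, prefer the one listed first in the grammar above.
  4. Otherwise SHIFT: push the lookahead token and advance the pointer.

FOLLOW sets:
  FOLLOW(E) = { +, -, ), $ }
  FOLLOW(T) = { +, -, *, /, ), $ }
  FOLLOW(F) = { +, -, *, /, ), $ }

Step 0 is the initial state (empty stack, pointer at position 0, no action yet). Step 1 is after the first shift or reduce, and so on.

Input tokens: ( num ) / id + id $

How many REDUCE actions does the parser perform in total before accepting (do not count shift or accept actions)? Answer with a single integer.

Answer: 11

Derivation:
Step 1: shift (. Stack=[(] ptr=1 lookahead=num remaining=[num ) / id + id $]
Step 2: shift num. Stack=[( num] ptr=2 lookahead=) remaining=[) / id + id $]
Step 3: reduce F->num. Stack=[( F] ptr=2 lookahead=) remaining=[) / id + id $]
Step 4: reduce T->F. Stack=[( T] ptr=2 lookahead=) remaining=[) / id + id $]
Step 5: reduce E->T. Stack=[( E] ptr=2 lookahead=) remaining=[) / id + id $]
Step 6: shift ). Stack=[( E )] ptr=3 lookahead=/ remaining=[/ id + id $]
Step 7: reduce F->( E ). Stack=[F] ptr=3 lookahead=/ remaining=[/ id + id $]
Step 8: reduce T->F. Stack=[T] ptr=3 lookahead=/ remaining=[/ id + id $]
Step 9: shift /. Stack=[T /] ptr=4 lookahead=id remaining=[id + id $]
Step 10: shift id. Stack=[T / id] ptr=5 lookahead=+ remaining=[+ id $]
Step 11: reduce F->id. Stack=[T / F] ptr=5 lookahead=+ remaining=[+ id $]
Step 12: reduce T->T / F. Stack=[T] ptr=5 lookahead=+ remaining=[+ id $]
Step 13: reduce E->T. Stack=[E] ptr=5 lookahead=+ remaining=[+ id $]
Step 14: shift +. Stack=[E +] ptr=6 lookahead=id remaining=[id $]
Step 15: shift id. Stack=[E + id] ptr=7 lookahead=$ remaining=[$]
Step 16: reduce F->id. Stack=[E + F] ptr=7 lookahead=$ remaining=[$]
Step 17: reduce T->F. Stack=[E + T] ptr=7 lookahead=$ remaining=[$]
Step 18: reduce E->E + T. Stack=[E] ptr=7 lookahead=$ remaining=[$]
Step 19: accept. Stack=[E] ptr=7 lookahead=$ remaining=[$]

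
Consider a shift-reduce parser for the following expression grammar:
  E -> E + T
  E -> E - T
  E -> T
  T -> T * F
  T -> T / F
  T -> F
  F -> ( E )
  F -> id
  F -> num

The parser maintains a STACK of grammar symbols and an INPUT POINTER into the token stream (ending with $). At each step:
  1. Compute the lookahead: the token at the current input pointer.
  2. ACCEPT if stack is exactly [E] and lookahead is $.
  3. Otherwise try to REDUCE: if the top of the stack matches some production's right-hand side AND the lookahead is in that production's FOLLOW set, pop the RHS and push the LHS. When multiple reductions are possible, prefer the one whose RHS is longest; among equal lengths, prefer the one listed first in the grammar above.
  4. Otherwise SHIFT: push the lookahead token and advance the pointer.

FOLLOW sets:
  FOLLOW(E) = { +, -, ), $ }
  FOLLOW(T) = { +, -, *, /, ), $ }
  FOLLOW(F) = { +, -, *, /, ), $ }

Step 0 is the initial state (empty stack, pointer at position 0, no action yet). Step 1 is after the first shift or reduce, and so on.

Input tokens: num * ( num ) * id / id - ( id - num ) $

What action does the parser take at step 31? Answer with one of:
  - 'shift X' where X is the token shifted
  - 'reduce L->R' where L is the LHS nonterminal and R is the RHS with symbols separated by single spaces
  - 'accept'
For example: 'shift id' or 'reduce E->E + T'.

Answer: reduce T->F

Derivation:
Step 1: shift num. Stack=[num] ptr=1 lookahead=* remaining=[* ( num ) * id / id - ( id - num ) $]
Step 2: reduce F->num. Stack=[F] ptr=1 lookahead=* remaining=[* ( num ) * id / id - ( id - num ) $]
Step 3: reduce T->F. Stack=[T] ptr=1 lookahead=* remaining=[* ( num ) * id / id - ( id - num ) $]
Step 4: shift *. Stack=[T *] ptr=2 lookahead=( remaining=[( num ) * id / id - ( id - num ) $]
Step 5: shift (. Stack=[T * (] ptr=3 lookahead=num remaining=[num ) * id / id - ( id - num ) $]
Step 6: shift num. Stack=[T * ( num] ptr=4 lookahead=) remaining=[) * id / id - ( id - num ) $]
Step 7: reduce F->num. Stack=[T * ( F] ptr=4 lookahead=) remaining=[) * id / id - ( id - num ) $]
Step 8: reduce T->F. Stack=[T * ( T] ptr=4 lookahead=) remaining=[) * id / id - ( id - num ) $]
Step 9: reduce E->T. Stack=[T * ( E] ptr=4 lookahead=) remaining=[) * id / id - ( id - num ) $]
Step 10: shift ). Stack=[T * ( E )] ptr=5 lookahead=* remaining=[* id / id - ( id - num ) $]
Step 11: reduce F->( E ). Stack=[T * F] ptr=5 lookahead=* remaining=[* id / id - ( id - num ) $]
Step 12: reduce T->T * F. Stack=[T] ptr=5 lookahead=* remaining=[* id / id - ( id - num ) $]
Step 13: shift *. Stack=[T *] ptr=6 lookahead=id remaining=[id / id - ( id - num ) $]
Step 14: shift id. Stack=[T * id] ptr=7 lookahead=/ remaining=[/ id - ( id - num ) $]
Step 15: reduce F->id. Stack=[T * F] ptr=7 lookahead=/ remaining=[/ id - ( id - num ) $]
Step 16: reduce T->T * F. Stack=[T] ptr=7 lookahead=/ remaining=[/ id - ( id - num ) $]
Step 17: shift /. Stack=[T /] ptr=8 lookahead=id remaining=[id - ( id - num ) $]
Step 18: shift id. Stack=[T / id] ptr=9 lookahead=- remaining=[- ( id - num ) $]
Step 19: reduce F->id. Stack=[T / F] ptr=9 lookahead=- remaining=[- ( id - num ) $]
Step 20: reduce T->T / F. Stack=[T] ptr=9 lookahead=- remaining=[- ( id - num ) $]
Step 21: reduce E->T. Stack=[E] ptr=9 lookahead=- remaining=[- ( id - num ) $]
Step 22: shift -. Stack=[E -] ptr=10 lookahead=( remaining=[( id - num ) $]
Step 23: shift (. Stack=[E - (] ptr=11 lookahead=id remaining=[id - num ) $]
Step 24: shift id. Stack=[E - ( id] ptr=12 lookahead=- remaining=[- num ) $]
Step 25: reduce F->id. Stack=[E - ( F] ptr=12 lookahead=- remaining=[- num ) $]
Step 26: reduce T->F. Stack=[E - ( T] ptr=12 lookahead=- remaining=[- num ) $]
Step 27: reduce E->T. Stack=[E - ( E] ptr=12 lookahead=- remaining=[- num ) $]
Step 28: shift -. Stack=[E - ( E -] ptr=13 lookahead=num remaining=[num ) $]
Step 29: shift num. Stack=[E - ( E - num] ptr=14 lookahead=) remaining=[) $]
Step 30: reduce F->num. Stack=[E - ( E - F] ptr=14 lookahead=) remaining=[) $]
Step 31: reduce T->F. Stack=[E - ( E - T] ptr=14 lookahead=) remaining=[) $]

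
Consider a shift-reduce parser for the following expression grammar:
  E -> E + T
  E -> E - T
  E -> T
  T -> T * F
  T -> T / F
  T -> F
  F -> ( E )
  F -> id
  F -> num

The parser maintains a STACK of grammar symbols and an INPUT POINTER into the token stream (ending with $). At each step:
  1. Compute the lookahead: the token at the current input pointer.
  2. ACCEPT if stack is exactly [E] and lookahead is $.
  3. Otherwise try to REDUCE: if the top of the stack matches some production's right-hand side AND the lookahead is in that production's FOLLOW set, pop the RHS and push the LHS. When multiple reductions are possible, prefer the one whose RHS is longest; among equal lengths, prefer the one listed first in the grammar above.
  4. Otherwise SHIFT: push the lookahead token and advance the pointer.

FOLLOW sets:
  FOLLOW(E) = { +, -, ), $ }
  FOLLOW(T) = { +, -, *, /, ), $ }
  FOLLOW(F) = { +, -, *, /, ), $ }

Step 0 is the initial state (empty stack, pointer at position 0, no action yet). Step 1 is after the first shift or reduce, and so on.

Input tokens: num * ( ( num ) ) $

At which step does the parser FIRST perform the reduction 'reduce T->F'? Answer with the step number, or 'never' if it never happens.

Step 1: shift num. Stack=[num] ptr=1 lookahead=* remaining=[* ( ( num ) ) $]
Step 2: reduce F->num. Stack=[F] ptr=1 lookahead=* remaining=[* ( ( num ) ) $]
Step 3: reduce T->F. Stack=[T] ptr=1 lookahead=* remaining=[* ( ( num ) ) $]

Answer: 3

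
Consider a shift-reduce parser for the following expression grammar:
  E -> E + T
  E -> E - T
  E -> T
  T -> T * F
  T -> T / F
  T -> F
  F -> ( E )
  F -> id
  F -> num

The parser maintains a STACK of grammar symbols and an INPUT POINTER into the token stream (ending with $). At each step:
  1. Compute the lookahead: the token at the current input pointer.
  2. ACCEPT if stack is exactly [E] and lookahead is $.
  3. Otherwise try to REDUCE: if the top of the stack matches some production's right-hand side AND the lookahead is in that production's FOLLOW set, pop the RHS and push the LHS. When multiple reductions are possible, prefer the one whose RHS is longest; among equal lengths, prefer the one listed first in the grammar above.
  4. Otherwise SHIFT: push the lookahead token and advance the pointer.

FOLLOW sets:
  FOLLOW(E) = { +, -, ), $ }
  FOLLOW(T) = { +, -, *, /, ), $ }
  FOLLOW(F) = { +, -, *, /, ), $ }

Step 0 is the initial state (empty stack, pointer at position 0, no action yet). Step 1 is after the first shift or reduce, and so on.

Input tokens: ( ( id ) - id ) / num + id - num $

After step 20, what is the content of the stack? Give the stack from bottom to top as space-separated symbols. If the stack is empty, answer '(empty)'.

Answer: T / num

Derivation:
Step 1: shift (. Stack=[(] ptr=1 lookahead=( remaining=[( id ) - id ) / num + id - num $]
Step 2: shift (. Stack=[( (] ptr=2 lookahead=id remaining=[id ) - id ) / num + id - num $]
Step 3: shift id. Stack=[( ( id] ptr=3 lookahead=) remaining=[) - id ) / num + id - num $]
Step 4: reduce F->id. Stack=[( ( F] ptr=3 lookahead=) remaining=[) - id ) / num + id - num $]
Step 5: reduce T->F. Stack=[( ( T] ptr=3 lookahead=) remaining=[) - id ) / num + id - num $]
Step 6: reduce E->T. Stack=[( ( E] ptr=3 lookahead=) remaining=[) - id ) / num + id - num $]
Step 7: shift ). Stack=[( ( E )] ptr=4 lookahead=- remaining=[- id ) / num + id - num $]
Step 8: reduce F->( E ). Stack=[( F] ptr=4 lookahead=- remaining=[- id ) / num + id - num $]
Step 9: reduce T->F. Stack=[( T] ptr=4 lookahead=- remaining=[- id ) / num + id - num $]
Step 10: reduce E->T. Stack=[( E] ptr=4 lookahead=- remaining=[- id ) / num + id - num $]
Step 11: shift -. Stack=[( E -] ptr=5 lookahead=id remaining=[id ) / num + id - num $]
Step 12: shift id. Stack=[( E - id] ptr=6 lookahead=) remaining=[) / num + id - num $]
Step 13: reduce F->id. Stack=[( E - F] ptr=6 lookahead=) remaining=[) / num + id - num $]
Step 14: reduce T->F. Stack=[( E - T] ptr=6 lookahead=) remaining=[) / num + id - num $]
Step 15: reduce E->E - T. Stack=[( E] ptr=6 lookahead=) remaining=[) / num + id - num $]
Step 16: shift ). Stack=[( E )] ptr=7 lookahead=/ remaining=[/ num + id - num $]
Step 17: reduce F->( E ). Stack=[F] ptr=7 lookahead=/ remaining=[/ num + id - num $]
Step 18: reduce T->F. Stack=[T] ptr=7 lookahead=/ remaining=[/ num + id - num $]
Step 19: shift /. Stack=[T /] ptr=8 lookahead=num remaining=[num + id - num $]
Step 20: shift num. Stack=[T / num] ptr=9 lookahead=+ remaining=[+ id - num $]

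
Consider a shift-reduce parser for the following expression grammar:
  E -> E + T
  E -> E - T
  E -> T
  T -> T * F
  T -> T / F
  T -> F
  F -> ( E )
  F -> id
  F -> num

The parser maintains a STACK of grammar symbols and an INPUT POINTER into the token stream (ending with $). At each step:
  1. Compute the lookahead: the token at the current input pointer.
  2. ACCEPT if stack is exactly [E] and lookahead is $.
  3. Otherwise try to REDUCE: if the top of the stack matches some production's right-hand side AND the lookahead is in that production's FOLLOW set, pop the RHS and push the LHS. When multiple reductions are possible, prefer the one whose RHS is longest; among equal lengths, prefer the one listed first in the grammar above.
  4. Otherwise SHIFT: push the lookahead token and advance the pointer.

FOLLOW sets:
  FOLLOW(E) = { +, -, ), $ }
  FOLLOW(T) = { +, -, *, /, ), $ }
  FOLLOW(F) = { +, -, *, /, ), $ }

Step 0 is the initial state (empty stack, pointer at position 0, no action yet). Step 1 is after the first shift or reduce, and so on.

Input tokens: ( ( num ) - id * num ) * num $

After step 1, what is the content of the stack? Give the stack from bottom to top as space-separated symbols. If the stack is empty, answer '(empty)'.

Answer: (

Derivation:
Step 1: shift (. Stack=[(] ptr=1 lookahead=( remaining=[( num ) - id * num ) * num $]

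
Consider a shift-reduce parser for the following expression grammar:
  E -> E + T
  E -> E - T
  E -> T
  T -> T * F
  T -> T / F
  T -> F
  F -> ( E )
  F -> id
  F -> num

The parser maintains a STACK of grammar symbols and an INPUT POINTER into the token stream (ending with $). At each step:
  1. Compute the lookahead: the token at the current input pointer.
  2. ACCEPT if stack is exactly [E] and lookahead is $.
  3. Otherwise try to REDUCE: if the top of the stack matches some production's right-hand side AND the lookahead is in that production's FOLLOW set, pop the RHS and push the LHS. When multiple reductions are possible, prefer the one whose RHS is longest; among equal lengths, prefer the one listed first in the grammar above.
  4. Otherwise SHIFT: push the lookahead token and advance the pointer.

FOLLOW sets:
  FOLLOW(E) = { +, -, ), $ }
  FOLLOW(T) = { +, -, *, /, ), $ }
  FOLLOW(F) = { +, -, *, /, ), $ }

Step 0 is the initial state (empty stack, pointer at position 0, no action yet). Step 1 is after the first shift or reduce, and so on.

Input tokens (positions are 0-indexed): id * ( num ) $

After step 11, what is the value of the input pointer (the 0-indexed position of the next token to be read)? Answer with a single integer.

Step 1: shift id. Stack=[id] ptr=1 lookahead=* remaining=[* ( num ) $]
Step 2: reduce F->id. Stack=[F] ptr=1 lookahead=* remaining=[* ( num ) $]
Step 3: reduce T->F. Stack=[T] ptr=1 lookahead=* remaining=[* ( num ) $]
Step 4: shift *. Stack=[T *] ptr=2 lookahead=( remaining=[( num ) $]
Step 5: shift (. Stack=[T * (] ptr=3 lookahead=num remaining=[num ) $]
Step 6: shift num. Stack=[T * ( num] ptr=4 lookahead=) remaining=[) $]
Step 7: reduce F->num. Stack=[T * ( F] ptr=4 lookahead=) remaining=[) $]
Step 8: reduce T->F. Stack=[T * ( T] ptr=4 lookahead=) remaining=[) $]
Step 9: reduce E->T. Stack=[T * ( E] ptr=4 lookahead=) remaining=[) $]
Step 10: shift ). Stack=[T * ( E )] ptr=5 lookahead=$ remaining=[$]
Step 11: reduce F->( E ). Stack=[T * F] ptr=5 lookahead=$ remaining=[$]

Answer: 5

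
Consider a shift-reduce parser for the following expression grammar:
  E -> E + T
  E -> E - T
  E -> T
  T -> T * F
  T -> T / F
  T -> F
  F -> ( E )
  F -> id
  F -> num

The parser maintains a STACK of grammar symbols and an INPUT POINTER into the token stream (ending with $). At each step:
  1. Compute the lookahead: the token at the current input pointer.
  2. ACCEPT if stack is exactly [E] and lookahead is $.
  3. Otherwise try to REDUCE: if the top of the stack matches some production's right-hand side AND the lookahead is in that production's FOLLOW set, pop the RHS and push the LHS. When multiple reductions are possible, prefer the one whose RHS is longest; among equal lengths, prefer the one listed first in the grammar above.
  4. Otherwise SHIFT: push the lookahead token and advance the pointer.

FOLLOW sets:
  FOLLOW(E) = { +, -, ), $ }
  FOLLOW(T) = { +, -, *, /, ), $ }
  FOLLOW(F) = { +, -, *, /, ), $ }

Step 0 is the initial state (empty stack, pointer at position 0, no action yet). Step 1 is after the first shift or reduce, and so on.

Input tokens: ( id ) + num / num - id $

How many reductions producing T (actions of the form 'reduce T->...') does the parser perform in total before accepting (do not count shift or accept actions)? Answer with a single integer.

Answer: 5

Derivation:
Step 1: shift (. Stack=[(] ptr=1 lookahead=id remaining=[id ) + num / num - id $]
Step 2: shift id. Stack=[( id] ptr=2 lookahead=) remaining=[) + num / num - id $]
Step 3: reduce F->id. Stack=[( F] ptr=2 lookahead=) remaining=[) + num / num - id $]
Step 4: reduce T->F. Stack=[( T] ptr=2 lookahead=) remaining=[) + num / num - id $]
Step 5: reduce E->T. Stack=[( E] ptr=2 lookahead=) remaining=[) + num / num - id $]
Step 6: shift ). Stack=[( E )] ptr=3 lookahead=+ remaining=[+ num / num - id $]
Step 7: reduce F->( E ). Stack=[F] ptr=3 lookahead=+ remaining=[+ num / num - id $]
Step 8: reduce T->F. Stack=[T] ptr=3 lookahead=+ remaining=[+ num / num - id $]
Step 9: reduce E->T. Stack=[E] ptr=3 lookahead=+ remaining=[+ num / num - id $]
Step 10: shift +. Stack=[E +] ptr=4 lookahead=num remaining=[num / num - id $]
Step 11: shift num. Stack=[E + num] ptr=5 lookahead=/ remaining=[/ num - id $]
Step 12: reduce F->num. Stack=[E + F] ptr=5 lookahead=/ remaining=[/ num - id $]
Step 13: reduce T->F. Stack=[E + T] ptr=5 lookahead=/ remaining=[/ num - id $]
Step 14: shift /. Stack=[E + T /] ptr=6 lookahead=num remaining=[num - id $]
Step 15: shift num. Stack=[E + T / num] ptr=7 lookahead=- remaining=[- id $]
Step 16: reduce F->num. Stack=[E + T / F] ptr=7 lookahead=- remaining=[- id $]
Step 17: reduce T->T / F. Stack=[E + T] ptr=7 lookahead=- remaining=[- id $]
Step 18: reduce E->E + T. Stack=[E] ptr=7 lookahead=- remaining=[- id $]
Step 19: shift -. Stack=[E -] ptr=8 lookahead=id remaining=[id $]
Step 20: shift id. Stack=[E - id] ptr=9 lookahead=$ remaining=[$]
Step 21: reduce F->id. Stack=[E - F] ptr=9 lookahead=$ remaining=[$]
Step 22: reduce T->F. Stack=[E - T] ptr=9 lookahead=$ remaining=[$]
Step 23: reduce E->E - T. Stack=[E] ptr=9 lookahead=$ remaining=[$]
Step 24: accept. Stack=[E] ptr=9 lookahead=$ remaining=[$]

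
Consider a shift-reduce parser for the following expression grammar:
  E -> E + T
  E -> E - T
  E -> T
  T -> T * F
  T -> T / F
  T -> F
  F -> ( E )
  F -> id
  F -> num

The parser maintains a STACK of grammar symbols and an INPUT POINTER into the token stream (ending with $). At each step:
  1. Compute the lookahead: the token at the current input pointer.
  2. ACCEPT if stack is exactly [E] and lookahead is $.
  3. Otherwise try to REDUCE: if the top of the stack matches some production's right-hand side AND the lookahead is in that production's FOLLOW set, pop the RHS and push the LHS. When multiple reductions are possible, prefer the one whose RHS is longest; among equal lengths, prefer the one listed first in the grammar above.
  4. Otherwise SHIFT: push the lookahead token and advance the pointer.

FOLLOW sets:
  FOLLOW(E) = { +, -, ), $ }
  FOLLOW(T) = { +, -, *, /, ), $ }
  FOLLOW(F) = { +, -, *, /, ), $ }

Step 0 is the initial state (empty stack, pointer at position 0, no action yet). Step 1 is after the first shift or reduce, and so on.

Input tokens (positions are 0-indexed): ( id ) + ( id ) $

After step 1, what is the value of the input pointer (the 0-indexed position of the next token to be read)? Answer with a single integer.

Answer: 1

Derivation:
Step 1: shift (. Stack=[(] ptr=1 lookahead=id remaining=[id ) + ( id ) $]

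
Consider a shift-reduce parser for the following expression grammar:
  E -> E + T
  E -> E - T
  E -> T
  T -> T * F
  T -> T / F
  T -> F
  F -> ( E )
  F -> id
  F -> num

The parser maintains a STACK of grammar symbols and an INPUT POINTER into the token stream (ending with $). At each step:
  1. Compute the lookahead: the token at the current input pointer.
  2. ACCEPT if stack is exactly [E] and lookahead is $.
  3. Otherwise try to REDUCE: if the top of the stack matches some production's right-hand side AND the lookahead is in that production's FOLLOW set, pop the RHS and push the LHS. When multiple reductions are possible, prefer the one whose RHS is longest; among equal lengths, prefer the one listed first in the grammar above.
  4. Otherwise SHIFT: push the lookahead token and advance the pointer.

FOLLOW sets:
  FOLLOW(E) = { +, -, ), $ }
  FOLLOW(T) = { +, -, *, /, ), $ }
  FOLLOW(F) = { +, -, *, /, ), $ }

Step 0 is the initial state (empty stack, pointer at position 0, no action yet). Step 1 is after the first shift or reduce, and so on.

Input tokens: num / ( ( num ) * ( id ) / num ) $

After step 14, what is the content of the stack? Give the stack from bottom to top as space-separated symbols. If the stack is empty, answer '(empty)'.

Answer: T / ( T *

Derivation:
Step 1: shift num. Stack=[num] ptr=1 lookahead=/ remaining=[/ ( ( num ) * ( id ) / num ) $]
Step 2: reduce F->num. Stack=[F] ptr=1 lookahead=/ remaining=[/ ( ( num ) * ( id ) / num ) $]
Step 3: reduce T->F. Stack=[T] ptr=1 lookahead=/ remaining=[/ ( ( num ) * ( id ) / num ) $]
Step 4: shift /. Stack=[T /] ptr=2 lookahead=( remaining=[( ( num ) * ( id ) / num ) $]
Step 5: shift (. Stack=[T / (] ptr=3 lookahead=( remaining=[( num ) * ( id ) / num ) $]
Step 6: shift (. Stack=[T / ( (] ptr=4 lookahead=num remaining=[num ) * ( id ) / num ) $]
Step 7: shift num. Stack=[T / ( ( num] ptr=5 lookahead=) remaining=[) * ( id ) / num ) $]
Step 8: reduce F->num. Stack=[T / ( ( F] ptr=5 lookahead=) remaining=[) * ( id ) / num ) $]
Step 9: reduce T->F. Stack=[T / ( ( T] ptr=5 lookahead=) remaining=[) * ( id ) / num ) $]
Step 10: reduce E->T. Stack=[T / ( ( E] ptr=5 lookahead=) remaining=[) * ( id ) / num ) $]
Step 11: shift ). Stack=[T / ( ( E )] ptr=6 lookahead=* remaining=[* ( id ) / num ) $]
Step 12: reduce F->( E ). Stack=[T / ( F] ptr=6 lookahead=* remaining=[* ( id ) / num ) $]
Step 13: reduce T->F. Stack=[T / ( T] ptr=6 lookahead=* remaining=[* ( id ) / num ) $]
Step 14: shift *. Stack=[T / ( T *] ptr=7 lookahead=( remaining=[( id ) / num ) $]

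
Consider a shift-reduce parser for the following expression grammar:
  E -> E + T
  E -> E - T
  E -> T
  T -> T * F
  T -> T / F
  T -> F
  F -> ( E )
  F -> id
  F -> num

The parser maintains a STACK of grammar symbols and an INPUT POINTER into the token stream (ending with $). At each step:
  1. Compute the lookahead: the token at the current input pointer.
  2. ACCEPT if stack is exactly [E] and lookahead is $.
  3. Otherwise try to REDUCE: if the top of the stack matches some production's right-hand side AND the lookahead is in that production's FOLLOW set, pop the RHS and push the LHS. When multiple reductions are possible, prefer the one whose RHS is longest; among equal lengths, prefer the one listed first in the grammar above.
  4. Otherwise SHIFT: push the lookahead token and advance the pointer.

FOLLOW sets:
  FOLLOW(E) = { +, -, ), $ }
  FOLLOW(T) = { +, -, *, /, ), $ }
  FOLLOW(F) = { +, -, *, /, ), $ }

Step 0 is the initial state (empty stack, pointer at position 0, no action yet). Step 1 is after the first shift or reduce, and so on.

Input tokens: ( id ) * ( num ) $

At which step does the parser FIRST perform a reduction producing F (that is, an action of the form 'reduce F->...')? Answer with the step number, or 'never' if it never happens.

Answer: 3

Derivation:
Step 1: shift (. Stack=[(] ptr=1 lookahead=id remaining=[id ) * ( num ) $]
Step 2: shift id. Stack=[( id] ptr=2 lookahead=) remaining=[) * ( num ) $]
Step 3: reduce F->id. Stack=[( F] ptr=2 lookahead=) remaining=[) * ( num ) $]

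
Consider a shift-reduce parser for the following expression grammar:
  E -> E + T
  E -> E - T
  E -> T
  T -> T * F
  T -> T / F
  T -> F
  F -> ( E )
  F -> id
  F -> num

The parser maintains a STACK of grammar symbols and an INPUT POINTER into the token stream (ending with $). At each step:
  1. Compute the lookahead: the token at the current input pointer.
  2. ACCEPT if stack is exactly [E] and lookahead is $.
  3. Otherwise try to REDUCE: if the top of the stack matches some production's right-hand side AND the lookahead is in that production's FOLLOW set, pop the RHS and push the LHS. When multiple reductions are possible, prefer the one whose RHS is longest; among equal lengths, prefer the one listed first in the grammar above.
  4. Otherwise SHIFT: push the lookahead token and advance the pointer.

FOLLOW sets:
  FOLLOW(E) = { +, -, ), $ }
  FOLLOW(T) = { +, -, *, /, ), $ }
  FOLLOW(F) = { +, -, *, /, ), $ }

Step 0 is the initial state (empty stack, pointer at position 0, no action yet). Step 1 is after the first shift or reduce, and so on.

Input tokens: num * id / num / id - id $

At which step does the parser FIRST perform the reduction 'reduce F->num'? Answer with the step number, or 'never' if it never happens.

Answer: 2

Derivation:
Step 1: shift num. Stack=[num] ptr=1 lookahead=* remaining=[* id / num / id - id $]
Step 2: reduce F->num. Stack=[F] ptr=1 lookahead=* remaining=[* id / num / id - id $]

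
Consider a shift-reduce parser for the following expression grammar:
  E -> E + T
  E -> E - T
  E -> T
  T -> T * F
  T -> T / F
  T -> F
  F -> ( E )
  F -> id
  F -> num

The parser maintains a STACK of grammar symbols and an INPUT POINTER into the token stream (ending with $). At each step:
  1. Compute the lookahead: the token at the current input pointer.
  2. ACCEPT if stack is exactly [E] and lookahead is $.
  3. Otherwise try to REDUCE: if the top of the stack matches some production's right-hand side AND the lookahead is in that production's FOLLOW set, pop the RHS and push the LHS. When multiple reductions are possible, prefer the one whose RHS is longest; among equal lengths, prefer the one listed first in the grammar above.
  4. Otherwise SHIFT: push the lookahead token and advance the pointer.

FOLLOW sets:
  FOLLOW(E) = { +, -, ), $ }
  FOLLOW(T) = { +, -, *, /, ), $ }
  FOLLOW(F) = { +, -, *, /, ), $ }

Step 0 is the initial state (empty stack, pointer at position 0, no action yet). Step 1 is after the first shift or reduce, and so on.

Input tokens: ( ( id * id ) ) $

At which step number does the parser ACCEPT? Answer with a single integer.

Answer: 19

Derivation:
Step 1: shift (. Stack=[(] ptr=1 lookahead=( remaining=[( id * id ) ) $]
Step 2: shift (. Stack=[( (] ptr=2 lookahead=id remaining=[id * id ) ) $]
Step 3: shift id. Stack=[( ( id] ptr=3 lookahead=* remaining=[* id ) ) $]
Step 4: reduce F->id. Stack=[( ( F] ptr=3 lookahead=* remaining=[* id ) ) $]
Step 5: reduce T->F. Stack=[( ( T] ptr=3 lookahead=* remaining=[* id ) ) $]
Step 6: shift *. Stack=[( ( T *] ptr=4 lookahead=id remaining=[id ) ) $]
Step 7: shift id. Stack=[( ( T * id] ptr=5 lookahead=) remaining=[) ) $]
Step 8: reduce F->id. Stack=[( ( T * F] ptr=5 lookahead=) remaining=[) ) $]
Step 9: reduce T->T * F. Stack=[( ( T] ptr=5 lookahead=) remaining=[) ) $]
Step 10: reduce E->T. Stack=[( ( E] ptr=5 lookahead=) remaining=[) ) $]
Step 11: shift ). Stack=[( ( E )] ptr=6 lookahead=) remaining=[) $]
Step 12: reduce F->( E ). Stack=[( F] ptr=6 lookahead=) remaining=[) $]
Step 13: reduce T->F. Stack=[( T] ptr=6 lookahead=) remaining=[) $]
Step 14: reduce E->T. Stack=[( E] ptr=6 lookahead=) remaining=[) $]
Step 15: shift ). Stack=[( E )] ptr=7 lookahead=$ remaining=[$]
Step 16: reduce F->( E ). Stack=[F] ptr=7 lookahead=$ remaining=[$]
Step 17: reduce T->F. Stack=[T] ptr=7 lookahead=$ remaining=[$]
Step 18: reduce E->T. Stack=[E] ptr=7 lookahead=$ remaining=[$]
Step 19: accept. Stack=[E] ptr=7 lookahead=$ remaining=[$]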